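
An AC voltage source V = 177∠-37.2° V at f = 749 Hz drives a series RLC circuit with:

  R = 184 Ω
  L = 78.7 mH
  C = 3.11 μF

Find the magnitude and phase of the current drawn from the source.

Step 1 — Angular frequency: ω = 2π·f = 2π·749 = 4706 rad/s.
Step 2 — Component impedances:
  R: Z = R = 184 Ω
  L: Z = jωL = j·4706·0.0787 = 0 + j370.4 Ω
  C: Z = 1/(jωC) = -j/(ω·C) = 0 - j68.32 Ω
Step 3 — Series combination: Z_total = R + L + C = 184 + j302 Ω = 353.7∠58.7° Ω.
Step 4 — Source phasor: V = 177∠-37.2° V = 141 - j107 V.
Step 5 — Ohm's law: I = V / Z_total = (141 - j107) / (184 + j302) = -0.05102 - j0.4978 A.
Step 6 — Convert to polar: |I| = 0.5005 A, ∠I = -95.9°.

I = 0.5005∠-95.9° A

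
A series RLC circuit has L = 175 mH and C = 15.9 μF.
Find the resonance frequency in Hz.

Step 1 — Resonance condition Im(Z)=0 gives ω₀ = 1/√(LC).
Step 2 — ω₀ = 1/√(0.175·1.59e-05) = 599.5 rad/s.
Step 3 — f₀ = ω₀/(2π) = 95.41 Hz.

f₀ = 95.41 Hz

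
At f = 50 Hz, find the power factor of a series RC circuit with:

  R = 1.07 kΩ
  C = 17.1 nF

Step 1 — Angular frequency: ω = 2π·f = 2π·50 = 314.2 rad/s.
Step 2 — Component impedances:
  R: Z = R = 1070 Ω
  C: Z = 1/(jωC) = -j/(ω·C) = 0 - j1.861e+05 Ω
Step 3 — Series combination: Z_total = R + C = 1070 - j1.861e+05 Ω = 1.861e+05∠-89.7° Ω.
Step 4 — Power factor: PF = cos(φ) = Re(Z)/|Z| = 1070/1.8615e+05 = 0.005748.
Step 5 — Type: Im(Z) = -1.861e+05 ⇒ leading (phase φ = -89.7°).

PF = 0.005748 (leading, φ = -89.7°)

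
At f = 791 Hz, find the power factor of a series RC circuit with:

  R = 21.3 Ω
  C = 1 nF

Step 1 — Angular frequency: ω = 2π·f = 2π·791 = 4970 rad/s.
Step 2 — Component impedances:
  R: Z = R = 21.3 Ω
  C: Z = 1/(jωC) = -j/(ω·C) = 0 - j2.012e+05 Ω
Step 3 — Series combination: Z_total = R + C = 21.3 - j2.012e+05 Ω = 2.012e+05∠-90.0° Ω.
Step 4 — Power factor: PF = cos(φ) = Re(Z)/|Z| = 21.3/2.012e+05 = 0.0001059.
Step 5 — Type: Im(Z) = -2.012e+05 ⇒ leading (phase φ = -90.0°).

PF = 0.0001059 (leading, φ = -90.0°)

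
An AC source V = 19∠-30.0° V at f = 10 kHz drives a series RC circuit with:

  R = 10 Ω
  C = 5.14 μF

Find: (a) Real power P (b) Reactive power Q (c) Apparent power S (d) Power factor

Step 1 — Angular frequency: ω = 2π·f = 2π·1e+04 = 6.283e+04 rad/s.
Step 2 — Component impedances:
  R: Z = R = 10 Ω
  C: Z = 1/(jωC) = -j/(ω·C) = 0 - j3.096 Ω
Step 3 — Series combination: Z_total = R + C = 10 - j3.096 Ω = 10.47∠-17.2° Ω.
Step 4 — Source phasor: V = 19∠-30.0° V = 16.45 - j9.5 V.
Step 5 — Current: I = V / Z = 1.77 - j0.402 A = 1.815∠-12.8° A.
Step 6 — Complex power: S = V·I* = 32.94 - j10.2 VA.
Step 7 — Real power: P = Re(S) = 32.94 W.
Step 8 — Reactive power: Q = Im(S) = -10.2 VAR.
Step 9 — Apparent power: |S| = 34.48 VA.
Step 10 — Power factor: PF = P/|S| = 0.9553 (leading).

(a) P = 32.94 W  (b) Q = -10.2 VAR  (c) S = 34.48 VA  (d) PF = 0.9553 (leading)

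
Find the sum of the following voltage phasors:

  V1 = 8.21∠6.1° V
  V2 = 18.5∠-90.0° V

Step 1 — Convert each phasor to rectangular form:
  V1 = 8.21·(cos(6.1°) + j·sin(6.1°)) = 8.164 + j0.8724 V
  V2 = 18.5·(cos(-90.0°) + j·sin(-90.0°)) = 0 - j18.5 V
Step 2 — Sum components: V_total = 8.164 - j17.63 V.
Step 3 — Convert to polar: |V_total| = 19.43 V, ∠V_total = -65.2°.

V_total = 19.43∠-65.2° V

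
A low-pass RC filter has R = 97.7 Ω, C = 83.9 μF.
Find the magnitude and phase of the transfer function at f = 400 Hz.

Step 1 — Angular frequency: ω = 2π·400 = 2513 rad/s.
Step 2 — Transfer function: H(jω) = 1/(1 + jωRC).
Step 3 — Denominator: 1 + jωRC = 1 + j·2513·97.7·8.39e-05 = 1 + j20.6.
Step 4 — H = 0.002351 - j0.04843.
Step 5 — Magnitude: |H| = 0.04848 (-26.3 dB); phase: φ = -87.2°.

|H| = 0.04848 (-26.3 dB), φ = -87.2°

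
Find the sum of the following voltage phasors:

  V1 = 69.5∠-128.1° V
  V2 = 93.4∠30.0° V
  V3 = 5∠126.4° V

Step 1 — Convert each phasor to rectangular form:
  V1 = 69.5·(cos(-128.1°) + j·sin(-128.1°)) = -42.88 - j54.69 V
  V2 = 93.4·(cos(30.0°) + j·sin(30.0°)) = 80.89 + j46.7 V
  V3 = 5·(cos(126.4°) + j·sin(126.4°)) = -2.967 + j4.024 V
Step 2 — Sum components: V_total = 35.04 - j3.968 V.
Step 3 — Convert to polar: |V_total| = 35.26 V, ∠V_total = -6.5°.

V_total = 35.26∠-6.5° V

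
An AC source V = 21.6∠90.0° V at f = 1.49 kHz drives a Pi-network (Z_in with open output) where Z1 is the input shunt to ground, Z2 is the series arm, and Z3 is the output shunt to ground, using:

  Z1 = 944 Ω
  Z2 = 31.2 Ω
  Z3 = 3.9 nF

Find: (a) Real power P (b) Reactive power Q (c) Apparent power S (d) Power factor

Step 1 — Angular frequency: ω = 2π·f = 2π·1490 = 9362 rad/s.
Step 2 — Component impedances:
  Z1: Z = R = 944 Ω
  Z2: Z = R = 31.2 Ω
  Z3: Z = 1/(jωC) = -j/(ω·C) = 0 - j2.739e+04 Ω
Step 3 — With open output, the series arm Z2 and the output shunt Z3 appear in series to ground: Z2 + Z3 = 31.2 - j2.739e+04 Ω.
Step 4 — Parallel with input shunt Z1: Z_in = Z1 || (Z2 + Z3) = 942.8 - j32.5 Ω = 943.4∠-2.0° Ω.
Step 5 — Source phasor: V = 21.6∠90.0° V = 0 + j21.6 V.
Step 6 — Current: I = V / Z = -0.0007886 + j0.02288 A = 0.0229∠92.0° A.
Step 7 — Complex power: S = V·I* = 0.4943 - j0.01703 VA.
Step 8 — Real power: P = Re(S) = 0.4943 W.
Step 9 — Reactive power: Q = Im(S) = -0.01703 VAR.
Step 10 — Apparent power: |S| = 0.4946 VA.
Step 11 — Power factor: PF = P/|S| = 0.9994 (leading).

(a) P = 0.4943 W  (b) Q = -0.01703 VAR  (c) S = 0.4946 VA  (d) PF = 0.9994 (leading)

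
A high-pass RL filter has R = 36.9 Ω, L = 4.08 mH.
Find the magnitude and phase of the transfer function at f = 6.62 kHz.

Step 1 — Angular frequency: ω = 2π·6620 = 4.159e+04 rad/s.
Step 2 — Transfer function: H(jω) = jωL/(R + jωL).
Step 3 — Numerator jωL = j·169.7; denominator R + jωL = 36.9 + j169.7.
Step 4 — H = 0.9549 + j0.2076.
Step 5 — Magnitude: |H| = 0.9772 (-0.2 dB); phase: φ = 12.3°.

|H| = 0.9772 (-0.2 dB), φ = 12.3°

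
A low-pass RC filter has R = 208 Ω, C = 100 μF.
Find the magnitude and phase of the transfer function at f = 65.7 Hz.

Step 1 — Angular frequency: ω = 2π·65.7 = 412.8 rad/s.
Step 2 — Transfer function: H(jω) = 1/(1 + jωRC).
Step 3 — Denominator: 1 + jωRC = 1 + j·412.8·208·0.0001 = 1 + j8.586.
Step 4 — H = 0.01338 - j0.1149.
Step 5 — Magnitude: |H| = 0.1157 (-18.7 dB); phase: φ = -83.4°.

|H| = 0.1157 (-18.7 dB), φ = -83.4°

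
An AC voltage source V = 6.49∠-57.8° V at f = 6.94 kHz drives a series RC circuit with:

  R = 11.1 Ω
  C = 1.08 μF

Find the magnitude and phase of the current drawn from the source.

Step 1 — Angular frequency: ω = 2π·f = 2π·6940 = 4.361e+04 rad/s.
Step 2 — Component impedances:
  R: Z = R = 11.1 Ω
  C: Z = 1/(jωC) = -j/(ω·C) = 0 - j21.23 Ω
Step 3 — Series combination: Z_total = R + C = 11.1 - j21.23 Ω = 23.96∠-62.4° Ω.
Step 4 — Source phasor: V = 6.49∠-57.8° V = 3.458 - j5.492 V.
Step 5 — Ohm's law: I = V / Z_total = (3.458 - j5.492) / (11.1 - j21.23) = 0.27 + j0.02173 A.
Step 6 — Convert to polar: |I| = 0.2709 A, ∠I = 4.6°.

I = 0.2709∠4.6° A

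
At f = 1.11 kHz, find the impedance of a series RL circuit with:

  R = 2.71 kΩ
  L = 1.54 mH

Step 1 — Angular frequency: ω = 2π·f = 2π·1110 = 6974 rad/s.
Step 2 — Component impedances:
  R: Z = R = 2710 Ω
  L: Z = jωL = j·6974·0.00154 = 0 + j10.74 Ω
Step 3 — Series combination: Z_total = R + L = 2710 + j10.74 Ω = 2710∠0.2° Ω.

Z = 2710 + j10.74 Ω = 2710∠0.2° Ω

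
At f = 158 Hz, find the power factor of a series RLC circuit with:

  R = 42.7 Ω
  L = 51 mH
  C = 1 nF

Step 1 — Angular frequency: ω = 2π·f = 2π·158 = 992.7 rad/s.
Step 2 — Component impedances:
  R: Z = R = 42.7 Ω
  L: Z = jωL = j·992.7·0.051 = 0 + j50.63 Ω
  C: Z = 1/(jωC) = -j/(ω·C) = 0 - j1.007e+06 Ω
Step 3 — Series combination: Z_total = R + L + C = 42.7 - j1.007e+06 Ω = 1.007e+06∠-90.0° Ω.
Step 4 — Power factor: PF = cos(φ) = Re(Z)/|Z| = 42.7/1.0073e+06 = 4.239e-05.
Step 5 — Type: Im(Z) = -1.007e+06 ⇒ leading (phase φ = -90.0°).

PF = 4.239e-05 (leading, φ = -90.0°)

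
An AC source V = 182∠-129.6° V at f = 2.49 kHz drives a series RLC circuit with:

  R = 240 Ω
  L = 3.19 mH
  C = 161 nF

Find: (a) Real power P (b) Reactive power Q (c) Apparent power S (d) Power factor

Step 1 — Angular frequency: ω = 2π·f = 2π·2490 = 1.565e+04 rad/s.
Step 2 — Component impedances:
  R: Z = R = 240 Ω
  L: Z = jωL = j·1.565e+04·0.00319 = 0 + j49.91 Ω
  C: Z = 1/(jωC) = -j/(ω·C) = 0 - j397 Ω
Step 3 — Series combination: Z_total = R + L + C = 240 - j347.1 Ω = 422∠-55.3° Ω.
Step 4 — Source phasor: V = 182∠-129.6° V = -116 - j140.2 V.
Step 5 — Current: I = V / Z = 0.117 - j0.4151 A = 0.4313∠-74.3° A.
Step 6 — Complex power: S = V·I* = 44.64 - j64.56 VA.
Step 7 — Real power: P = Re(S) = 44.64 W.
Step 8 — Reactive power: Q = Im(S) = -64.56 VAR.
Step 9 — Apparent power: |S| = 78.49 VA.
Step 10 — Power factor: PF = P/|S| = 0.5687 (leading).

(a) P = 44.64 W  (b) Q = -64.56 VAR  (c) S = 78.49 VA  (d) PF = 0.5687 (leading)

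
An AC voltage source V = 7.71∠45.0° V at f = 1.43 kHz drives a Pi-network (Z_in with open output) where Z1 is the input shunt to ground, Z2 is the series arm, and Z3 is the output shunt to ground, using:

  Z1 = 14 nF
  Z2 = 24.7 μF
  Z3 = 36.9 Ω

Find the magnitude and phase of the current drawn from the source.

Step 1 — Angular frequency: ω = 2π·f = 2π·1430 = 8985 rad/s.
Step 2 — Component impedances:
  Z1: Z = 1/(jωC) = -j/(ω·C) = 0 - j7950 Ω
  Z2: Z = 1/(jωC) = -j/(ω·C) = 0 - j4.506 Ω
  Z3: Z = R = 36.9 Ω
Step 3 — With open output, the series arm Z2 and the output shunt Z3 appear in series to ground: Z2 + Z3 = 36.9 - j4.506 Ω.
Step 4 — Parallel with input shunt Z1: Z_in = Z1 || (Z2 + Z3) = 36.86 - j4.674 Ω = 37.15∠-7.2° Ω.
Step 5 — Source phasor: V = 7.71∠45.0° V = 5.452 + j5.452 V.
Step 6 — Ohm's law: I = V / Z_total = (5.452 + j5.452) / (36.86 - j4.674) = 0.1271 + j0.164 A.
Step 7 — Convert to polar: |I| = 0.2075 A, ∠I = 52.2°.

I = 0.2075∠52.2° A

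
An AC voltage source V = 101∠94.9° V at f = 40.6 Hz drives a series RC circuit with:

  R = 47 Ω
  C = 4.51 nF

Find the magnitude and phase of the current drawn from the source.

Step 1 — Angular frequency: ω = 2π·f = 2π·40.6 = 255.1 rad/s.
Step 2 — Component impedances:
  R: Z = R = 47 Ω
  C: Z = 1/(jωC) = -j/(ω·C) = 0 - j8.692e+05 Ω
Step 3 — Series combination: Z_total = R + C = 47 - j8.692e+05 Ω = 8.692e+05∠-90.0° Ω.
Step 4 — Source phasor: V = 101∠94.9° V = -8.627 + j100.6 V.
Step 5 — Ohm's law: I = V / Z_total = (-8.627 + j100.6) / (47 - j8.692e+05) = -0.0001158 - j9.919e-06 A.
Step 6 — Convert to polar: |I| = 0.0001162 A, ∠I = -175.1°.

I = 0.0001162∠-175.1° A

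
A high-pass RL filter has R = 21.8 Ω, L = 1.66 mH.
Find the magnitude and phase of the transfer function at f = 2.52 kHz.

Step 1 — Angular frequency: ω = 2π·2520 = 1.583e+04 rad/s.
Step 2 — Transfer function: H(jω) = jωL/(R + jωL).
Step 3 — Numerator jωL = j·26.28; denominator R + jωL = 21.8 + j26.28.
Step 4 — H = 0.5924 + j0.4914.
Step 5 — Magnitude: |H| = 0.7697 (-2.3 dB); phase: φ = 39.7°.

|H| = 0.7697 (-2.3 dB), φ = 39.7°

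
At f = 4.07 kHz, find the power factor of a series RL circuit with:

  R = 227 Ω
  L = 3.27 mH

Step 1 — Angular frequency: ω = 2π·f = 2π·4070 = 2.557e+04 rad/s.
Step 2 — Component impedances:
  R: Z = R = 227 Ω
  L: Z = jωL = j·2.557e+04·0.00327 = 0 + j83.62 Ω
Step 3 — Series combination: Z_total = R + L = 227 + j83.62 Ω = 241.9∠20.2° Ω.
Step 4 — Power factor: PF = cos(φ) = Re(Z)/|Z| = 227/241.9 = 0.9384.
Step 5 — Type: Im(Z) = 83.62 ⇒ lagging (phase φ = 20.2°).

PF = 0.9384 (lagging, φ = 20.2°)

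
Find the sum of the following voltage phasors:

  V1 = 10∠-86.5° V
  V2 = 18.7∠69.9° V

Step 1 — Convert each phasor to rectangular form:
  V1 = 10·(cos(-86.5°) + j·sin(-86.5°)) = 0.6105 - j9.981 V
  V2 = 18.7·(cos(69.9°) + j·sin(69.9°)) = 6.426 + j17.56 V
Step 2 — Sum components: V_total = 7.037 + j7.58 V.
Step 3 — Convert to polar: |V_total| = 10.34 V, ∠V_total = 47.1°.

V_total = 10.34∠47.1° V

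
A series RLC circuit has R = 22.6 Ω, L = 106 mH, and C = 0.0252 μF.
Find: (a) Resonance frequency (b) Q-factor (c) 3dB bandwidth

Step 1 — Resonance condition Im(Z)=0 gives ω₀ = 1/√(LC).
Step 2 — ω₀ = 1/√(0.106·2.52e-08) = 1.935e+04 rad/s.
Step 3 — f₀ = ω₀/(2π) = 3079 Hz.
Step 4 — Series Q: Q = ω₀L/R = 1.935e+04·0.106/22.6 = 90.75.
Step 5 — 3dB bandwidth: Δω = ω₀/Q = 213.2 rad/s; BW = Δω/(2π) = 33.93 Hz.

(a) f₀ = 3079 Hz  (b) Q = 90.75  (c) BW = 33.93 Hz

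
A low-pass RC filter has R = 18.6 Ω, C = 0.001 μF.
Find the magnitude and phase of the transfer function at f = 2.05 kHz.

Step 1 — Angular frequency: ω = 2π·2050 = 1.288e+04 rad/s.
Step 2 — Transfer function: H(jω) = 1/(1 + jωRC).
Step 3 — Denominator: 1 + jωRC = 1 + j·1.288e+04·18.6·1e-09 = 1 + j0.0002396.
Step 4 — H = 1 - j0.0002396.
Step 5 — Magnitude: |H| = 1 (-0.0 dB); phase: φ = -0.0°.

|H| = 1 (-0.0 dB), φ = -0.0°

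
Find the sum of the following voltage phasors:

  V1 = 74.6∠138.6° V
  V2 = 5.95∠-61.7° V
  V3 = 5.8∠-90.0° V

Step 1 — Convert each phasor to rectangular form:
  V1 = 74.6·(cos(138.6°) + j·sin(138.6°)) = -55.96 + j49.33 V
  V2 = 5.95·(cos(-61.7°) + j·sin(-61.7°)) = 2.821 - j5.239 V
  V3 = 5.8·(cos(-90.0°) + j·sin(-90.0°)) = 0 - j5.8 V
Step 2 — Sum components: V_total = -53.14 + j38.3 V.
Step 3 — Convert to polar: |V_total| = 65.5 V, ∠V_total = 144.2°.

V_total = 65.5∠144.2° V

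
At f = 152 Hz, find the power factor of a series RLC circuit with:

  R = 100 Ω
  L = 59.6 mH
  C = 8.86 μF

Step 1 — Angular frequency: ω = 2π·f = 2π·152 = 955 rad/s.
Step 2 — Component impedances:
  R: Z = R = 100 Ω
  L: Z = jωL = j·955·0.0596 = 0 + j56.92 Ω
  C: Z = 1/(jωC) = -j/(ω·C) = 0 - j118.2 Ω
Step 3 — Series combination: Z_total = R + L + C = 100 - j61.26 Ω = 117.3∠-31.5° Ω.
Step 4 — Power factor: PF = cos(φ) = Re(Z)/|Z| = 100/117.27 = 0.8527.
Step 5 — Type: Im(Z) = -61.26 ⇒ leading (phase φ = -31.5°).

PF = 0.8527 (leading, φ = -31.5°)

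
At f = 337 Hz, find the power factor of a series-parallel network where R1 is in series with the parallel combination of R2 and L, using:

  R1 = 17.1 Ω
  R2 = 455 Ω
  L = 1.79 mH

Step 1 — Angular frequency: ω = 2π·f = 2π·337 = 2117 rad/s.
Step 2 — Component impedances:
  R1: Z = R = 17.1 Ω
  R2: Z = R = 455 Ω
  L: Z = jωL = j·2117·0.00179 = 0 + j3.79 Ω
Step 3 — Parallel branch: R2 || L = 1/(1/R2 + 1/L) = 0.03157 + j3.79 Ω.
Step 4 — Series with R1: Z_total = R1 + (R2 || L) = 17.13 + j3.79 Ω = 17.55∠12.5° Ω.
Step 5 — Power factor: PF = cos(φ) = Re(Z)/|Z| = 17.132/17.546 = 0.9764.
Step 6 — Type: Im(Z) = 3.79 ⇒ lagging (phase φ = 12.5°).

PF = 0.9764 (lagging, φ = 12.5°)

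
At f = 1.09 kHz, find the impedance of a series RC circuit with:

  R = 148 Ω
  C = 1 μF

Step 1 — Angular frequency: ω = 2π·f = 2π·1090 = 6849 rad/s.
Step 2 — Component impedances:
  R: Z = R = 148 Ω
  C: Z = 1/(jωC) = -j/(ω·C) = 0 - j146 Ω
Step 3 — Series combination: Z_total = R + C = 148 - j146 Ω = 207.9∠-44.6° Ω.

Z = 148 - j146 Ω = 207.9∠-44.6° Ω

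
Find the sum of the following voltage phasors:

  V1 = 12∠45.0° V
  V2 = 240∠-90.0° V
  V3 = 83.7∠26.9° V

Step 1 — Convert each phasor to rectangular form:
  V1 = 12·(cos(45.0°) + j·sin(45.0°)) = 8.485 + j8.485 V
  V2 = 240·(cos(-90.0°) + j·sin(-90.0°)) = 0 - j240 V
  V3 = 83.7·(cos(26.9°) + j·sin(26.9°)) = 74.64 + j37.87 V
Step 2 — Sum components: V_total = 83.13 - j193.6 V.
Step 3 — Convert to polar: |V_total| = 210.7 V, ∠V_total = -66.8°.

V_total = 210.7∠-66.8° V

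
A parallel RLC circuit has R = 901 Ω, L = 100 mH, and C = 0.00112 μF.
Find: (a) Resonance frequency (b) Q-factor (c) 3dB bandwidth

Step 1 — Resonance: ω₀ = 1/√(LC) = 1/√(0.1·1.12e-09) = 9.449e+04 rad/s.
Step 2 — f₀ = ω₀/(2π) = 1.504e+04 Hz.
Step 3 — Parallel Q: Q = R/(ω₀L) = 901/(9.449e+04·0.1) = 0.09535.
Step 4 — Bandwidth: Δω = ω₀/Q = 9.91e+05 rad/s; BW = Δω/(2π) = 1.577e+05 Hz.

(a) f₀ = 1.504e+04 Hz  (b) Q = 0.09535  (c) BW = 1.577e+05 Hz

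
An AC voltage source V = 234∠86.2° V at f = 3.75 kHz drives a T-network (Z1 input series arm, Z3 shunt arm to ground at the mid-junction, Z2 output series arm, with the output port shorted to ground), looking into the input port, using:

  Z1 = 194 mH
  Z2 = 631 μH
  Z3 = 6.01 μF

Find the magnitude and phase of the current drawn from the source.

Step 1 — Angular frequency: ω = 2π·f = 2π·3750 = 2.356e+04 rad/s.
Step 2 — Component impedances:
  Z1: Z = jωL = j·2.356e+04·0.194 = 0 + j4571 Ω
  Z2: Z = jωL = j·2.356e+04·0.000631 = 0 + j14.87 Ω
  Z3: Z = 1/(jωC) = -j/(ω·C) = 0 - j7.062 Ω
Step 3 — With the output port shorted to ground, the output series arm Z2 runs from the junction to ground; the shunt arm Z3 also runs from the junction to ground. They appear in parallel: Z3 || Z2 = 0 - j13.45 Ω.
Step 4 — Series with input arm Z1: Z_in = Z1 + (Z3 || Z2) = 0 + j4558 Ω = 4558∠90.0° Ω.
Step 5 — Source phasor: V = 234∠86.2° V = 15.51 + j233.5 V.
Step 6 — Ohm's law: I = V / Z_total = (15.51 + j233.5) / (0 + j4558) = 0.05123 - j0.003403 A.
Step 7 — Convert to polar: |I| = 0.05134 A, ∠I = -3.8°.

I = 0.05134∠-3.8° A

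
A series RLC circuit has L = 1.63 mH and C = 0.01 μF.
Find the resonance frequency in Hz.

Step 1 — Resonance condition Im(Z)=0 gives ω₀ = 1/√(LC).
Step 2 — ω₀ = 1/√(0.00163·1e-08) = 2.477e+05 rad/s.
Step 3 — f₀ = ω₀/(2π) = 3.942e+04 Hz.

f₀ = 3.942e+04 Hz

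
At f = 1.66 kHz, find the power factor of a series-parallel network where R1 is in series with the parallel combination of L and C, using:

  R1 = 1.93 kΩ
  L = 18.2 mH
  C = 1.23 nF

Step 1 — Angular frequency: ω = 2π·f = 2π·1660 = 1.043e+04 rad/s.
Step 2 — Component impedances:
  R1: Z = R = 1930 Ω
  L: Z = jωL = j·1.043e+04·0.0182 = 0 + j189.8 Ω
  C: Z = 1/(jωC) = -j/(ω·C) = 0 - j7.795e+04 Ω
Step 3 — Parallel branch: L || C = 1/(1/L + 1/C) = 0 + j190.3 Ω.
Step 4 — Series with R1: Z_total = R1 + (L || C) = 1930 + j190.3 Ω = 1939∠5.6° Ω.
Step 5 — Power factor: PF = cos(φ) = Re(Z)/|Z| = 1930/1939.4 = 0.9952.
Step 6 — Type: Im(Z) = 190.3 ⇒ lagging (phase φ = 5.6°).

PF = 0.9952 (lagging, φ = 5.6°)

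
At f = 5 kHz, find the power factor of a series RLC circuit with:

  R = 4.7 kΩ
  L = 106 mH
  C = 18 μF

Step 1 — Angular frequency: ω = 2π·f = 2π·5000 = 3.142e+04 rad/s.
Step 2 — Component impedances:
  R: Z = R = 4700 Ω
  L: Z = jωL = j·3.142e+04·0.106 = 0 + j3330 Ω
  C: Z = 1/(jωC) = -j/(ω·C) = 0 - j1.768 Ω
Step 3 — Series combination: Z_total = R + L + C = 4700 + j3328 Ω = 5759∠35.3° Ω.
Step 4 — Power factor: PF = cos(φ) = Re(Z)/|Z| = 4700/5759 = 0.8161.
Step 5 — Type: Im(Z) = 3328 ⇒ lagging (phase φ = 35.3°).

PF = 0.8161 (lagging, φ = 35.3°)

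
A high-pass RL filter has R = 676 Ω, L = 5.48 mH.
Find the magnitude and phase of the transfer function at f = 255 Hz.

Step 1 — Angular frequency: ω = 2π·255 = 1602 rad/s.
Step 2 — Transfer function: H(jω) = jωL/(R + jωL).
Step 3 — Numerator jωL = j·8.78; denominator R + jωL = 676 + j8.78.
Step 4 — H = 0.0001687 + j0.01299.
Step 5 — Magnitude: |H| = 0.01299 (-37.7 dB); phase: φ = 89.3°.

|H| = 0.01299 (-37.7 dB), φ = 89.3°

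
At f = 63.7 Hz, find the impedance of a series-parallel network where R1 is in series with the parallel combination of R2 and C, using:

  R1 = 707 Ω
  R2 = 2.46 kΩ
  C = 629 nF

Step 1 — Angular frequency: ω = 2π·f = 2π·63.7 = 400.2 rad/s.
Step 2 — Component impedances:
  R1: Z = R = 707 Ω
  R2: Z = R = 2460 Ω
  C: Z = 1/(jωC) = -j/(ω·C) = 0 - j3972 Ω
Step 3 — Parallel branch: R2 || C = 1/(1/R2 + 1/C) = 1778 - j1101 Ω.
Step 4 — Series with R1: Z_total = R1 + (R2 || C) = 2485 - j1101 Ω = 2718∠-23.9° Ω.

Z = 2485 - j1101 Ω = 2718∠-23.9° Ω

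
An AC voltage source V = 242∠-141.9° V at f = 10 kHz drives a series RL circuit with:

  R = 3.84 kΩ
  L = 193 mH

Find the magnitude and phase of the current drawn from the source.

Step 1 — Angular frequency: ω = 2π·f = 2π·1e+04 = 6.283e+04 rad/s.
Step 2 — Component impedances:
  R: Z = R = 3840 Ω
  L: Z = jωL = j·6.283e+04·0.193 = 0 + j1.213e+04 Ω
Step 3 — Series combination: Z_total = R + L = 3840 + j1.213e+04 Ω = 1.272e+04∠72.4° Ω.
Step 4 — Source phasor: V = 242∠-141.9° V = -190.4 - j149.3 V.
Step 5 — Ohm's law: I = V / Z_total = (-190.4 - j149.3) / (3840 + j1.213e+04) = -0.01571 + j0.01073 A.
Step 6 — Convert to polar: |I| = 0.01903 A, ∠I = 145.7°.

I = 0.01903∠145.7° A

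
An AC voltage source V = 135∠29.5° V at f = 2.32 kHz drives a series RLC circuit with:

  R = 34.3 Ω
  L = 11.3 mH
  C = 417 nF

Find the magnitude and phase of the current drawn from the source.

Step 1 — Angular frequency: ω = 2π·f = 2π·2320 = 1.458e+04 rad/s.
Step 2 — Component impedances:
  R: Z = R = 34.3 Ω
  L: Z = jωL = j·1.458e+04·0.0113 = 0 + j164.7 Ω
  C: Z = 1/(jωC) = -j/(ω·C) = 0 - j164.5 Ω
Step 3 — Series combination: Z_total = R + L + C = 34.3 + j0.2086 Ω = 34.3∠0.3° Ω.
Step 4 — Source phasor: V = 135∠29.5° V = 117.5 + j66.48 V.
Step 5 — Ohm's law: I = V / Z_total = (117.5 + j66.48) / (34.3 + j0.2086) = 3.437 + j1.917 A.
Step 6 — Convert to polar: |I| = 3.936 A, ∠I = 29.2°.

I = 3.936∠29.2° A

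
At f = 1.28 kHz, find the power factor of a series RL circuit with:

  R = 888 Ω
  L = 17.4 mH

Step 1 — Angular frequency: ω = 2π·f = 2π·1280 = 8042 rad/s.
Step 2 — Component impedances:
  R: Z = R = 888 Ω
  L: Z = jωL = j·8042·0.0174 = 0 + j139.9 Ω
Step 3 — Series combination: Z_total = R + L = 888 + j139.9 Ω = 899∠9.0° Ω.
Step 4 — Power factor: PF = cos(φ) = Re(Z)/|Z| = 888/899 = 0.9878.
Step 5 — Type: Im(Z) = 139.9 ⇒ lagging (phase φ = 9.0°).

PF = 0.9878 (lagging, φ = 9.0°)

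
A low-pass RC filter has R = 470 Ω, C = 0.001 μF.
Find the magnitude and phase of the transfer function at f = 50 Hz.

Step 1 — Angular frequency: ω = 2π·50 = 314.2 rad/s.
Step 2 — Transfer function: H(jω) = 1/(1 + jωRC).
Step 3 — Denominator: 1 + jωRC = 1 + j·314.2·470·1e-09 = 1 + j0.0001477.
Step 4 — H = 1 - j0.0001477.
Step 5 — Magnitude: |H| = 1 (-0.0 dB); phase: φ = -0.0°.

|H| = 1 (-0.0 dB), φ = -0.0°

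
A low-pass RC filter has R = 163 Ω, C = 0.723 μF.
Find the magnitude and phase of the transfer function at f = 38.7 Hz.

Step 1 — Angular frequency: ω = 2π·38.7 = 243.2 rad/s.
Step 2 — Transfer function: H(jω) = 1/(1 + jωRC).
Step 3 — Denominator: 1 + jωRC = 1 + j·243.2·163·7.23e-07 = 1 + j0.02866.
Step 4 — H = 0.9992 - j0.02863.
Step 5 — Magnitude: |H| = 0.9996 (-0.0 dB); phase: φ = -1.6°.

|H| = 0.9996 (-0.0 dB), φ = -1.6°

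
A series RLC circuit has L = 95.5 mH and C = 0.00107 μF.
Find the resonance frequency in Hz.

Step 1 — Resonance condition Im(Z)=0 gives ω₀ = 1/√(LC).
Step 2 — ω₀ = 1/√(0.0955·1.07e-09) = 9.893e+04 rad/s.
Step 3 — f₀ = ω₀/(2π) = 1.574e+04 Hz.

f₀ = 1.574e+04 Hz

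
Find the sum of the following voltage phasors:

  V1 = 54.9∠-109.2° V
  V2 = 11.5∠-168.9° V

Step 1 — Convert each phasor to rectangular form:
  V1 = 54.9·(cos(-109.2°) + j·sin(-109.2°)) = -18.05 - j51.85 V
  V2 = 11.5·(cos(-168.9°) + j·sin(-168.9°)) = -11.28 - j2.214 V
Step 2 — Sum components: V_total = -29.34 - j54.06 V.
Step 3 — Convert to polar: |V_total| = 61.51 V, ∠V_total = -118.5°.

V_total = 61.51∠-118.5° V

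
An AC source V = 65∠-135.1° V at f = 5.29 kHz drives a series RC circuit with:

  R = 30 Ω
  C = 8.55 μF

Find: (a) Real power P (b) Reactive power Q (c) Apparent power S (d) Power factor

Step 1 — Angular frequency: ω = 2π·f = 2π·5290 = 3.324e+04 rad/s.
Step 2 — Component impedances:
  R: Z = R = 30 Ω
  C: Z = 1/(jωC) = -j/(ω·C) = 0 - j3.519 Ω
Step 3 — Series combination: Z_total = R + C = 30 - j3.519 Ω = 30.21∠-6.7° Ω.
Step 4 — Source phasor: V = 65∠-135.1° V = -46.04 - j45.88 V.
Step 5 — Current: I = V / Z = -1.337 - j1.686 A = 2.152∠-128.4° A.
Step 6 — Complex power: S = V·I* = 138.9 - j16.29 VA.
Step 7 — Real power: P = Re(S) = 138.9 W.
Step 8 — Reactive power: Q = Im(S) = -16.29 VAR.
Step 9 — Apparent power: |S| = 139.9 VA.
Step 10 — Power factor: PF = P/|S| = 0.9932 (leading).

(a) P = 138.9 W  (b) Q = -16.29 VAR  (c) S = 139.9 VA  (d) PF = 0.9932 (leading)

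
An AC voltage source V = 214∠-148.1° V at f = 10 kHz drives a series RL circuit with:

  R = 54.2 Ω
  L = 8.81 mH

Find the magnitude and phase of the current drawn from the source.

Step 1 — Angular frequency: ω = 2π·f = 2π·1e+04 = 6.283e+04 rad/s.
Step 2 — Component impedances:
  R: Z = R = 54.2 Ω
  L: Z = jωL = j·6.283e+04·0.00881 = 0 + j553.5 Ω
Step 3 — Series combination: Z_total = R + L = 54.2 + j553.5 Ω = 556.2∠84.4° Ω.
Step 4 — Source phasor: V = 214∠-148.1° V = -181.7 - j113.1 V.
Step 5 — Ohm's law: I = V / Z_total = (-181.7 - j113.1) / (54.2 + j553.5) = -0.2342 + j0.3053 A.
Step 6 — Convert to polar: |I| = 0.3848 A, ∠I = 127.5°.

I = 0.3848∠127.5° A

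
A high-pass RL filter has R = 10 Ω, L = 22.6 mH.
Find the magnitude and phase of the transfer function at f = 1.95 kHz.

Step 1 — Angular frequency: ω = 2π·1950 = 1.225e+04 rad/s.
Step 2 — Transfer function: H(jω) = jωL/(R + jωL).
Step 3 — Numerator jωL = j·276.9; denominator R + jωL = 10 + j276.9.
Step 4 — H = 0.9987 + j0.03607.
Step 5 — Magnitude: |H| = 0.9993 (-0.0 dB); phase: φ = 2.1°.

|H| = 0.9993 (-0.0 dB), φ = 2.1°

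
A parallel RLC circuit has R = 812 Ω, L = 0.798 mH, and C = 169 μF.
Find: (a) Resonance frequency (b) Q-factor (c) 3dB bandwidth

Step 1 — Resonance: ω₀ = 1/√(LC) = 1/√(0.000798·0.000169) = 2723 rad/s.
Step 2 — f₀ = ω₀/(2π) = 433.4 Hz.
Step 3 — Parallel Q: Q = R/(ω₀L) = 812/(2723·0.000798) = 373.7.
Step 4 — Bandwidth: Δω = ω₀/Q = 7.287 rad/s; BW = Δω/(2π) = 1.16 Hz.

(a) f₀ = 433.4 Hz  (b) Q = 373.7  (c) BW = 1.16 Hz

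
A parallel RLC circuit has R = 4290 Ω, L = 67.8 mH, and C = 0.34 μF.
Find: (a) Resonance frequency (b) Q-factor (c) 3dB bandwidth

Step 1 — Resonance: ω₀ = 1/√(LC) = 1/√(0.0678·3.4e-07) = 6586 rad/s.
Step 2 — f₀ = ω₀/(2π) = 1048 Hz.
Step 3 — Parallel Q: Q = R/(ω₀L) = 4290/(6586·0.0678) = 9.607.
Step 4 — Bandwidth: Δω = ω₀/Q = 685.6 rad/s; BW = Δω/(2π) = 109.1 Hz.

(a) f₀ = 1048 Hz  (b) Q = 9.607  (c) BW = 109.1 Hz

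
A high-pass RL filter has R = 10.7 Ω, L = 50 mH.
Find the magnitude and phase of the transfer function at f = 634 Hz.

Step 1 — Angular frequency: ω = 2π·634 = 3984 rad/s.
Step 2 — Transfer function: H(jω) = jωL/(R + jωL).
Step 3 — Numerator jωL = j·199.2; denominator R + jωL = 10.7 + j199.2.
Step 4 — H = 0.9971 + j0.05357.
Step 5 — Magnitude: |H| = 0.9986 (-0.0 dB); phase: φ = 3.1°.

|H| = 0.9986 (-0.0 dB), φ = 3.1°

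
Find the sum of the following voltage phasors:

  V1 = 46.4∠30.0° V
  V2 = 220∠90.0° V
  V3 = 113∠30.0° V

Step 1 — Convert each phasor to rectangular form:
  V1 = 46.4·(cos(30.0°) + j·sin(30.0°)) = 40.18 + j23.2 V
  V2 = 220·(cos(90.0°) + j·sin(90.0°)) = 0 + j220 V
  V3 = 113·(cos(30.0°) + j·sin(30.0°)) = 97.86 + j56.5 V
Step 2 — Sum components: V_total = 138 + j299.7 V.
Step 3 — Convert to polar: |V_total| = 330 V, ∠V_total = 65.3°.

V_total = 330∠65.3° V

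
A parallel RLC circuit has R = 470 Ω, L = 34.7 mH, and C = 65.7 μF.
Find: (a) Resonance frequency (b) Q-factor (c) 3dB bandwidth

Step 1 — Resonance: ω₀ = 1/√(LC) = 1/√(0.0347·6.57e-05) = 662.3 rad/s.
Step 2 — f₀ = ω₀/(2π) = 105.4 Hz.
Step 3 — Parallel Q: Q = R/(ω₀L) = 470/(662.3·0.0347) = 20.45.
Step 4 — Bandwidth: Δω = ω₀/Q = 32.38 rad/s; BW = Δω/(2π) = 5.154 Hz.

(a) f₀ = 105.4 Hz  (b) Q = 20.45  (c) BW = 5.154 Hz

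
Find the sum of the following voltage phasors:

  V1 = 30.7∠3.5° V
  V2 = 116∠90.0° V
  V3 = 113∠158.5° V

Step 1 — Convert each phasor to rectangular form:
  V1 = 30.7·(cos(3.5°) + j·sin(3.5°)) = 30.64 + j1.874 V
  V2 = 116·(cos(90.0°) + j·sin(90.0°)) = 0 + j116 V
  V3 = 113·(cos(158.5°) + j·sin(158.5°)) = -105.1 + j41.41 V
Step 2 — Sum components: V_total = -74.49 + j159.3 V.
Step 3 — Convert to polar: |V_total| = 175.8 V, ∠V_total = 115.1°.

V_total = 175.8∠115.1° V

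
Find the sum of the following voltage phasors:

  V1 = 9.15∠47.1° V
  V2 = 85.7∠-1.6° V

Step 1 — Convert each phasor to rectangular form:
  V1 = 9.15·(cos(47.1°) + j·sin(47.1°)) = 6.229 + j6.703 V
  V2 = 85.7·(cos(-1.6°) + j·sin(-1.6°)) = 85.67 - j2.393 V
Step 2 — Sum components: V_total = 91.9 + j4.31 V.
Step 3 — Convert to polar: |V_total| = 92 V, ∠V_total = 2.7°.

V_total = 92∠2.7° V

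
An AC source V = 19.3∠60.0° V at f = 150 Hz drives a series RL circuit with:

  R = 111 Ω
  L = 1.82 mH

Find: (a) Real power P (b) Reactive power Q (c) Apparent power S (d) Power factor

Step 1 — Angular frequency: ω = 2π·f = 2π·150 = 942.5 rad/s.
Step 2 — Component impedances:
  R: Z = R = 111 Ω
  L: Z = jωL = j·942.5·0.00182 = 0 + j1.715 Ω
Step 3 — Series combination: Z_total = R + L = 111 + j1.715 Ω = 111∠0.9° Ω.
Step 4 — Source phasor: V = 19.3∠60.0° V = 9.65 + j16.71 V.
Step 5 — Current: I = V / Z = 0.08924 + j0.1492 A = 0.1739∠59.1° A.
Step 6 — Complex power: S = V·I* = 3.355 + j0.05185 VA.
Step 7 — Real power: P = Re(S) = 3.355 W.
Step 8 — Reactive power: Q = Im(S) = 0.05185 VAR.
Step 9 — Apparent power: |S| = 3.355 VA.
Step 10 — Power factor: PF = P/|S| = 0.9999 (lagging).

(a) P = 3.355 W  (b) Q = 0.05185 VAR  (c) S = 3.355 VA  (d) PF = 0.9999 (lagging)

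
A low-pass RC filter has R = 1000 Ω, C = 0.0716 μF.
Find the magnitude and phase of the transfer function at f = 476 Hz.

Step 1 — Angular frequency: ω = 2π·476 = 2991 rad/s.
Step 2 — Transfer function: H(jω) = 1/(1 + jωRC).
Step 3 — Denominator: 1 + jωRC = 1 + j·2991·1000·7.16e-08 = 1 + j0.2141.
Step 4 — H = 0.9562 - j0.2048.
Step 5 — Magnitude: |H| = 0.9778 (-0.2 dB); phase: φ = -12.1°.

|H| = 0.9778 (-0.2 dB), φ = -12.1°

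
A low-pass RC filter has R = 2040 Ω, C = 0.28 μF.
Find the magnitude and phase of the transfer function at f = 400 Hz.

Step 1 — Angular frequency: ω = 2π·400 = 2513 rad/s.
Step 2 — Transfer function: H(jω) = 1/(1 + jωRC).
Step 3 — Denominator: 1 + jωRC = 1 + j·2513·2040·2.8e-07 = 1 + j1.436.
Step 4 — H = 0.3267 - j0.469.
Step 5 — Magnitude: |H| = 0.5716 (-4.9 dB); phase: φ = -55.1°.

|H| = 0.5716 (-4.9 dB), φ = -55.1°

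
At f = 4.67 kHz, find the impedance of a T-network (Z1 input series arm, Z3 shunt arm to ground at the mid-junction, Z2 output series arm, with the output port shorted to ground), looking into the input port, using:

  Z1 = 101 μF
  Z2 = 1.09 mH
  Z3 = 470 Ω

Step 1 — Angular frequency: ω = 2π·f = 2π·4670 = 2.934e+04 rad/s.
Step 2 — Component impedances:
  Z1: Z = 1/(jωC) = -j/(ω·C) = 0 - j0.3374 Ω
  Z2: Z = jωL = j·2.934e+04·0.00109 = 0 + j31.98 Ω
  Z3: Z = R = 470 Ω
Step 3 — With the output port shorted to ground, the output series arm Z2 runs from the junction to ground; the shunt arm Z3 also runs from the junction to ground. They appear in parallel: Z3 || Z2 = 2.166 + j31.84 Ω.
Step 4 — Series with input arm Z1: Z_in = Z1 + (Z3 || Z2) = 2.166 + j31.5 Ω = 31.57∠86.1° Ω.

Z = 2.166 + j31.5 Ω = 31.57∠86.1° Ω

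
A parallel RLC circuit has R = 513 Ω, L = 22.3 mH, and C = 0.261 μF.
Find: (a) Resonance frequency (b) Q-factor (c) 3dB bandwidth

Step 1 — Resonance: ω₀ = 1/√(LC) = 1/√(0.0223·2.61e-07) = 1.311e+04 rad/s.
Step 2 — f₀ = ω₀/(2π) = 2086 Hz.
Step 3 — Parallel Q: Q = R/(ω₀L) = 513/(1.311e+04·0.0223) = 1.755.
Step 4 — Bandwidth: Δω = ω₀/Q = 7469 rad/s; BW = Δω/(2π) = 1189 Hz.

(a) f₀ = 2086 Hz  (b) Q = 1.755  (c) BW = 1189 Hz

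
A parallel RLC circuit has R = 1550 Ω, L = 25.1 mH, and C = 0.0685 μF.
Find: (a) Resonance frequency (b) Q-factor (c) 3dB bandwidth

Step 1 — Resonance: ω₀ = 1/√(LC) = 1/√(0.0251·6.85e-08) = 2.412e+04 rad/s.
Step 2 — f₀ = ω₀/(2π) = 3838 Hz.
Step 3 — Parallel Q: Q = R/(ω₀L) = 1550/(2.412e+04·0.0251) = 2.561.
Step 4 — Bandwidth: Δω = ω₀/Q = 9418 rad/s; BW = Δω/(2π) = 1499 Hz.

(a) f₀ = 3838 Hz  (b) Q = 2.561  (c) BW = 1499 Hz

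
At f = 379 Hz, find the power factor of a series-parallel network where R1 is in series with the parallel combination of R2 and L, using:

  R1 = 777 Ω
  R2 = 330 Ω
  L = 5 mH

Step 1 — Angular frequency: ω = 2π·f = 2π·379 = 2381 rad/s.
Step 2 — Component impedances:
  R1: Z = R = 777 Ω
  R2: Z = R = 330 Ω
  L: Z = jωL = j·2381·0.005 = 0 + j11.91 Ω
Step 3 — Parallel branch: R2 || L = 1/(1/R2 + 1/L) = 0.429 + j11.89 Ω.
Step 4 — Series with R1: Z_total = R1 + (R2 || L) = 777.4 + j11.89 Ω = 777.5∠0.9° Ω.
Step 5 — Power factor: PF = cos(φ) = Re(Z)/|Z| = 777.4/777.5 = 0.9999.
Step 6 — Type: Im(Z) = 11.89 ⇒ lagging (phase φ = 0.9°).

PF = 0.9999 (lagging, φ = 0.9°)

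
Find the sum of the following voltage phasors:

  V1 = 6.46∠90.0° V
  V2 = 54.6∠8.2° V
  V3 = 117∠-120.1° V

Step 1 — Convert each phasor to rectangular form:
  V1 = 6.46·(cos(90.0°) + j·sin(90.0°)) = 0 + j6.46 V
  V2 = 54.6·(cos(8.2°) + j·sin(8.2°)) = 54.04 + j7.788 V
  V3 = 117·(cos(-120.1°) + j·sin(-120.1°)) = -58.68 - j101.2 V
Step 2 — Sum components: V_total = -4.635 - j86.98 V.
Step 3 — Convert to polar: |V_total| = 87.1 V, ∠V_total = -93.1°.

V_total = 87.1∠-93.1° V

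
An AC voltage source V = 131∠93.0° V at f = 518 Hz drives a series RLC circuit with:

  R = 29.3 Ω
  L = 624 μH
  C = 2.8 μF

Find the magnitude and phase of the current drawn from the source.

Step 1 — Angular frequency: ω = 2π·f = 2π·518 = 3255 rad/s.
Step 2 — Component impedances:
  R: Z = R = 29.3 Ω
  L: Z = jωL = j·3255·0.000624 = 0 + j2.031 Ω
  C: Z = 1/(jωC) = -j/(ω·C) = 0 - j109.7 Ω
Step 3 — Series combination: Z_total = R + L + C = 29.3 - j107.7 Ω = 111.6∠-74.8° Ω.
Step 4 — Source phasor: V = 131∠93.0° V = -6.856 + j130.8 V.
Step 5 — Ohm's law: I = V / Z_total = (-6.856 + j130.8) / (29.3 - j107.7) = -1.147 + j0.2484 A.
Step 6 — Convert to polar: |I| = 1.174 A, ∠I = 167.8°.

I = 1.174∠167.8° A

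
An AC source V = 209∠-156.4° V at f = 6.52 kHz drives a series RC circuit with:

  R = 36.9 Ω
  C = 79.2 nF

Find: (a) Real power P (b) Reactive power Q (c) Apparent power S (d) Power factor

Step 1 — Angular frequency: ω = 2π·f = 2π·6520 = 4.097e+04 rad/s.
Step 2 — Component impedances:
  R: Z = R = 36.9 Ω
  C: Z = 1/(jωC) = -j/(ω·C) = 0 - j308.2 Ω
Step 3 — Series combination: Z_total = R + C = 36.9 - j308.2 Ω = 310.4∠-83.2° Ω.
Step 4 — Source phasor: V = 209∠-156.4° V = -191.5 - j83.67 V.
Step 5 — Current: I = V / Z = 0.1943 - j0.6447 A = 0.6733∠-73.2° A.
Step 6 — Complex power: S = V·I* = 16.73 - j139.7 VA.
Step 7 — Real power: P = Re(S) = 16.73 W.
Step 8 — Reactive power: Q = Im(S) = -139.7 VAR.
Step 9 — Apparent power: |S| = 140.7 VA.
Step 10 — Power factor: PF = P/|S| = 0.1189 (leading).

(a) P = 16.73 W  (b) Q = -139.7 VAR  (c) S = 140.7 VA  (d) PF = 0.1189 (leading)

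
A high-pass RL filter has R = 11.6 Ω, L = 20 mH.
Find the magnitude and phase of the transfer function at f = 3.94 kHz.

Step 1 — Angular frequency: ω = 2π·3940 = 2.476e+04 rad/s.
Step 2 — Transfer function: H(jω) = jωL/(R + jωL).
Step 3 — Numerator jωL = j·495.1; denominator R + jωL = 11.6 + j495.1.
Step 4 — H = 0.9995 + j0.02342.
Step 5 — Magnitude: |H| = 0.9997 (-0.0 dB); phase: φ = 1.3°.

|H| = 0.9997 (-0.0 dB), φ = 1.3°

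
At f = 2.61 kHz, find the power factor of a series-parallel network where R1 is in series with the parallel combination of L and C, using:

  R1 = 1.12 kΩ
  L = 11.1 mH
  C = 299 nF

Step 1 — Angular frequency: ω = 2π·f = 2π·2610 = 1.64e+04 rad/s.
Step 2 — Component impedances:
  R1: Z = R = 1120 Ω
  L: Z = jωL = j·1.64e+04·0.0111 = 0 + j182 Ω
  C: Z = 1/(jωC) = -j/(ω·C) = 0 - j203.9 Ω
Step 3 — Parallel branch: L || C = 1/(1/L + 1/C) = 0 + j1694 Ω.
Step 4 — Series with R1: Z_total = R1 + (L || C) = 1120 + j1694 Ω = 2031∠56.5° Ω.
Step 5 — Power factor: PF = cos(φ) = Re(Z)/|Z| = 1120/2031 = 0.5515.
Step 6 — Type: Im(Z) = 1694 ⇒ lagging (phase φ = 56.5°).

PF = 0.5515 (lagging, φ = 56.5°)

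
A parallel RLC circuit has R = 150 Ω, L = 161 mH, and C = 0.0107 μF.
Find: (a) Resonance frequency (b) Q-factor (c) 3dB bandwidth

Step 1 — Resonance: ω₀ = 1/√(LC) = 1/√(0.161·1.07e-08) = 2.409e+04 rad/s.
Step 2 — f₀ = ω₀/(2π) = 3835 Hz.
Step 3 — Parallel Q: Q = R/(ω₀L) = 150/(2.409e+04·0.161) = 0.03867.
Step 4 — Bandwidth: Δω = ω₀/Q = 6.231e+05 rad/s; BW = Δω/(2π) = 9.916e+04 Hz.

(a) f₀ = 3835 Hz  (b) Q = 0.03867  (c) BW = 9.916e+04 Hz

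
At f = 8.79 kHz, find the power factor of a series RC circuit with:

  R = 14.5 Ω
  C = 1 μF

Step 1 — Angular frequency: ω = 2π·f = 2π·8790 = 5.523e+04 rad/s.
Step 2 — Component impedances:
  R: Z = R = 14.5 Ω
  C: Z = 1/(jωC) = -j/(ω·C) = 0 - j18.11 Ω
Step 3 — Series combination: Z_total = R + C = 14.5 - j18.11 Ω = 23.2∠-51.3° Ω.
Step 4 — Power factor: PF = cos(φ) = Re(Z)/|Z| = 14.5/23.197 = 0.6251.
Step 5 — Type: Im(Z) = -18.11 ⇒ leading (phase φ = -51.3°).

PF = 0.6251 (leading, φ = -51.3°)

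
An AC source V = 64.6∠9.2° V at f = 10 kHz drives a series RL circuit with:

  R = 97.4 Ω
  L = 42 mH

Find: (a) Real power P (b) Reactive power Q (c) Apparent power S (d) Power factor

Step 1 — Angular frequency: ω = 2π·f = 2π·1e+04 = 6.283e+04 rad/s.
Step 2 — Component impedances:
  R: Z = R = 97.4 Ω
  L: Z = jωL = j·6.283e+04·0.042 = 0 + j2639 Ω
Step 3 — Series combination: Z_total = R + L = 97.4 + j2639 Ω = 2641∠87.9° Ω.
Step 4 — Source phasor: V = 64.6∠9.2° V = 63.77 + j10.33 V.
Step 5 — Current: I = V / Z = 0.004799 - j0.02399 A = 0.02446∠-78.7° A.
Step 6 — Complex power: S = V·I* = 0.05829 + j1.579 VA.
Step 7 — Real power: P = Re(S) = 0.05829 W.
Step 8 — Reactive power: Q = Im(S) = 1.579 VAR.
Step 9 — Apparent power: |S| = 1.58 VA.
Step 10 — Power factor: PF = P/|S| = 0.03688 (lagging).

(a) P = 0.05829 W  (b) Q = 1.579 VAR  (c) S = 1.58 VA  (d) PF = 0.03688 (lagging)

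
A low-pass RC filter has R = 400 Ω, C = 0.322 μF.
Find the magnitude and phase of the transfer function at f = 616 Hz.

Step 1 — Angular frequency: ω = 2π·616 = 3870 rad/s.
Step 2 — Transfer function: H(jω) = 1/(1 + jωRC).
Step 3 — Denominator: 1 + jωRC = 1 + j·3870·400·3.22e-07 = 1 + j0.4985.
Step 4 — H = 0.801 - j0.3993.
Step 5 — Magnitude: |H| = 0.895 (-1.0 dB); phase: φ = -26.5°.

|H| = 0.895 (-1.0 dB), φ = -26.5°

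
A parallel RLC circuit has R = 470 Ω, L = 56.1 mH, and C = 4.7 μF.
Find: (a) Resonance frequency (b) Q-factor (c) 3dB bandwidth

Step 1 — Resonance: ω₀ = 1/√(LC) = 1/√(0.0561·4.7e-06) = 1947 rad/s.
Step 2 — f₀ = ω₀/(2π) = 309.9 Hz.
Step 3 — Parallel Q: Q = R/(ω₀L) = 470/(1947·0.0561) = 4.302.
Step 4 — Bandwidth: Δω = ω₀/Q = 452.7 rad/s; BW = Δω/(2π) = 72.05 Hz.

(a) f₀ = 309.9 Hz  (b) Q = 4.302  (c) BW = 72.05 Hz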